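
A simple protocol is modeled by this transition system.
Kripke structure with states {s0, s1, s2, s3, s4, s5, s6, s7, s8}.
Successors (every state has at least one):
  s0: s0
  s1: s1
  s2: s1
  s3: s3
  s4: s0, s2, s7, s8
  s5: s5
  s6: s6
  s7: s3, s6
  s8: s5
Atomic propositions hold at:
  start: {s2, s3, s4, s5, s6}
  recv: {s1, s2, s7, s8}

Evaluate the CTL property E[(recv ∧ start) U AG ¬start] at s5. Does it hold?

Sat(recv ∧ start) = {s2}
Sat(¬start) = {s0, s1, s7, s8}
AG ¬start: greatest fixpoint, start Z0 = {s0, s1, s7, s8}, keep only states in Sat with every successor in Z. Z1 = {s0, s1}; fixed.
Sat(AG ¬start) = {s0, s1}
E[(recv ∧ start) U AG ¬start]: least fixpoint, start Z0 = Sat(AG ¬start) = {s0, s1}, add states in Sat(recv ∧ start) with some successor in Z. Z1 = {s0, s1, s2}; fixed.
Sat(E[(recv ∧ start) U AG ¬start]) = {s0, s1, s2}
s5 ∉ Sat(E[(recv ∧ start) U AG ¬start]) = {s0, s1, s2}, so the formula does not hold at s5.

No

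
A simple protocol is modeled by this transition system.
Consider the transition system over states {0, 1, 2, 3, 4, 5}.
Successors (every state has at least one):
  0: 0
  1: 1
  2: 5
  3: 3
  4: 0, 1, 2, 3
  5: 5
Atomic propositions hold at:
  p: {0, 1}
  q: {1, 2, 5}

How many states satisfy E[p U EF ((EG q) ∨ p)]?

EG q: greatest fixpoint, start Z0 = {1, 2, 5}, keep only states in Sat with some successor in Z. Already a fixed point.
Sat(EG q) = {1, 2, 5}
Sat((EG q) ∨ p) = {0, 1, 2, 5}
EF ((EG q) ∨ p): least fixpoint, start Z0 = {0, 1, 2, 5}, add states with some successor in Z. Z1 = {0, 1, 2, 4, 5}; fixed.
Sat(EF ((EG q) ∨ p)) = {0, 1, 2, 4, 5}
E[p U EF ((EG q) ∨ p)]: least fixpoint, start Z0 = Sat(EF ((EG q) ∨ p)) = {0, 1, 2, 4, 5}, add states in Sat(p) with some successor in Z. Already a fixed point.
Sat(E[p U EF ((EG q) ∨ p)]) = {0, 1, 2, 4, 5}
|Sat(E[p U EF ((EG q) ∨ p)])| = |{0, 1, 2, 4, 5}| = 5.

5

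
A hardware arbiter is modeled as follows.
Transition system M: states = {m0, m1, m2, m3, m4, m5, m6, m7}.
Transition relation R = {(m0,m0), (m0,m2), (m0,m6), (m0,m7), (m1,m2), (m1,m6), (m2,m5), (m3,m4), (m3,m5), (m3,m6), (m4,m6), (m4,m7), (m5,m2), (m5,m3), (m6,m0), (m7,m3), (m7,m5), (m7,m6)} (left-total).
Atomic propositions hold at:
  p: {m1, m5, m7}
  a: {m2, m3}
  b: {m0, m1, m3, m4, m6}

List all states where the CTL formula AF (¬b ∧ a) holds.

{m2}

Sat(¬b) = {m2, m5, m7}
Sat(¬b ∧ a) = {m2}
AF (¬b ∧ a): least fixpoint, start Z0 = {m2}, add states with every successor in Z. Already a fixed point.
Sat(AF (¬b ∧ a)) = {m2}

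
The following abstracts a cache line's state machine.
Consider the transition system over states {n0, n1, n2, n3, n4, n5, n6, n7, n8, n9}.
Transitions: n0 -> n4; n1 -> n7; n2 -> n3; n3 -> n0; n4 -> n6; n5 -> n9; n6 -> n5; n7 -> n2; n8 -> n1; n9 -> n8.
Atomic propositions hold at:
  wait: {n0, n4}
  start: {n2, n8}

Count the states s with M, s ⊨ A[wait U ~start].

8

Sat(~start) = {n0, n1, n3, n4, n5, n6, n7, n9}
A[wait U ~start]: least fixpoint, start Z0 = Sat(~start) = {n0, n1, n3, n4, n5, n6, n7, n9}, add states in Sat(wait) with every successor in Z. Already a fixed point.
Sat(A[wait U ~start]) = {n0, n1, n3, n4, n5, n6, n7, n9}
|Sat(A[wait U ~start])| = |{n0, n1, n3, n4, n5, n6, n7, n9}| = 8.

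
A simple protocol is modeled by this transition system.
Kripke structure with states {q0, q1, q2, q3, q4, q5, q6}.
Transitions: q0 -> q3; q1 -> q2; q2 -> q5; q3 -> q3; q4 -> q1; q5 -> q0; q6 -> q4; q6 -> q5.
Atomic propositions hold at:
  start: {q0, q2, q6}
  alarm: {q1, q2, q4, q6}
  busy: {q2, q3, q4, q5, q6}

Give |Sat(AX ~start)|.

5

Sat(~start) = {q1, q3, q4, q5}
Sat(AX ~start) = {s : every successor in {q1, q3, q4, q5}} = {q0, q2, q3, q4, q6}
|Sat(AX ~start)| = |{q0, q2, q3, q4, q6}| = 5.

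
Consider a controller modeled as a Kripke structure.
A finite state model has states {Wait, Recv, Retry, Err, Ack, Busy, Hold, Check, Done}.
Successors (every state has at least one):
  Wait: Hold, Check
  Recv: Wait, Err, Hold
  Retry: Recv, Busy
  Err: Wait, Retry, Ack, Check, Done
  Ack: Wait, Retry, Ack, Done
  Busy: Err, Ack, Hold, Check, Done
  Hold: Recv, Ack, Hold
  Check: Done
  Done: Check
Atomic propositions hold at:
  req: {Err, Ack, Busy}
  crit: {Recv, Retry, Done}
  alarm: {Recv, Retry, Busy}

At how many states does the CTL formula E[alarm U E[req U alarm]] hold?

5

E[req U alarm]: least fixpoint, start Z0 = Sat(alarm) = {Recv, Retry, Busy}, add states in Sat(req) with some successor in Z. Z1 = {Recv, Retry, Err, Ack, Busy}; fixed.
Sat(E[req U alarm]) = {Recv, Retry, Err, Ack, Busy}
E[alarm U E[req U alarm]]: least fixpoint, start Z0 = Sat(E[req U alarm]) = {Recv, Retry, Err, Ack, Busy}, add states in Sat(alarm) with some successor in Z. Already a fixed point.
Sat(E[alarm U E[req U alarm]]) = {Recv, Retry, Err, Ack, Busy}
|Sat(E[alarm U E[req U alarm]])| = |{Recv, Retry, Err, Ack, Busy}| = 5.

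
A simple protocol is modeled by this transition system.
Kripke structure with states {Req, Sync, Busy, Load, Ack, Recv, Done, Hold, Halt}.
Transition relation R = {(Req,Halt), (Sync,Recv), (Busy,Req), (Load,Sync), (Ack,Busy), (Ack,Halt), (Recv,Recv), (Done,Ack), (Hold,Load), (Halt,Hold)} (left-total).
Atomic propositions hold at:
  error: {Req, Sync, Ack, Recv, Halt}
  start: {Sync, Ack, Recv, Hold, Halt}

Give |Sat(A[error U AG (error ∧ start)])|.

2

Sat(error ∧ start) = {Sync, Ack, Recv, Halt}
AG (error ∧ start): greatest fixpoint, start Z0 = {Sync, Ack, Recv, Halt}, keep only states in Sat with every successor in Z. Z1 = {Sync, Recv}; fixed.
Sat(AG (error ∧ start)) = {Sync, Recv}
A[error U AG (error ∧ start)]: least fixpoint, start Z0 = Sat(AG (error ∧ start)) = {Sync, Recv}, add states in Sat(error) with every successor in Z. Already a fixed point.
Sat(A[error U AG (error ∧ start)]) = {Sync, Recv}
|Sat(A[error U AG (error ∧ start)])| = |{Sync, Recv}| = 2.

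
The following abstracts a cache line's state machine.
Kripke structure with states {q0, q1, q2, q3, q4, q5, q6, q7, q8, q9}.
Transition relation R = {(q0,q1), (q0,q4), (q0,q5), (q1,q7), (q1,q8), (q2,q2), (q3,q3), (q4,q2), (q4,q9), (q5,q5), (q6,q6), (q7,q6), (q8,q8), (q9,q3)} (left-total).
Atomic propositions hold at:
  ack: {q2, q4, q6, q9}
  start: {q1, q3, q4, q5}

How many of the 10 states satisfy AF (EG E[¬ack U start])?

4

Sat(¬ack) = {q0, q1, q3, q5, q7, q8}
E[¬ack U start]: least fixpoint, start Z0 = Sat(start) = {q1, q3, q4, q5}, add states in Sat(¬ack) with some successor in Z. Z1 = {q0, q1, q3, q4, q5}; fixed.
Sat(E[¬ack U start]) = {q0, q1, q3, q4, q5}
EG E[¬ack U start]: greatest fixpoint, start Z0 = {q0, q1, q3, q4, q5}, keep only states in Sat with some successor in Z. Z1 = {q0, q3, q5}; fixed.
Sat(EG E[¬ack U start]) = {q0, q3, q5}
AF (EG E[¬ack U start]): least fixpoint, start Z0 = {q0, q3, q5}, add states with every successor in Z. Z1 = {q0, q3, q5, q9}; fixed.
Sat(AF (EG E[¬ack U start])) = {q0, q3, q5, q9}
|Sat(AF (EG E[¬ack U start]))| = |{q0, q3, q5, q9}| = 4.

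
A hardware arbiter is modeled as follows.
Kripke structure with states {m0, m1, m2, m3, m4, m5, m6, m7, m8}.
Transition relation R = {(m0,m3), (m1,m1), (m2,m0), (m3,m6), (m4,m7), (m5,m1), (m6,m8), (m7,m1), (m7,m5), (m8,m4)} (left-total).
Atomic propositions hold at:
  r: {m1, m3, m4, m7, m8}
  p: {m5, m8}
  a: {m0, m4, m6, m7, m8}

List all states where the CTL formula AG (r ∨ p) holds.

Sat(r ∨ p) = {m1, m3, m4, m5, m7, m8}
AG (r ∨ p): greatest fixpoint, start Z0 = {m1, m3, m4, m5, m7, m8}, keep only states in Sat with every successor in Z. Z1 = {m1, m4, m5, m7, m8}; fixed.
Sat(AG (r ∨ p)) = {m1, m4, m5, m7, m8}

{m1, m4, m5, m7, m8}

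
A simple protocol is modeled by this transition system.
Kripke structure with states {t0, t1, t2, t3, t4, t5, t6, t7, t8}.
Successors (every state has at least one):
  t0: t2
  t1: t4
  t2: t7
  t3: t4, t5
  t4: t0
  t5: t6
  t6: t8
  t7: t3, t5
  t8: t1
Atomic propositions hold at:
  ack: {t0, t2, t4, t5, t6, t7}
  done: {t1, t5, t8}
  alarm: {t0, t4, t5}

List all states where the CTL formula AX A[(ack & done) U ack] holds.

Sat(ack & done) = {t5}
A[(ack & done) U ack]: least fixpoint, start Z0 = Sat(ack) = {t0, t2, t4, t5, t6, t7}, add states in Sat(ack & done) with every successor in Z. Already a fixed point.
Sat(A[(ack & done) U ack]) = {t0, t2, t4, t5, t6, t7}
Sat(AX A[(ack & done) U ack]) = {s : every successor in {t0, t2, t4, t5, t6, t7}} = {t0, t1, t2, t3, t4, t5}

{t0, t1, t2, t3, t4, t5}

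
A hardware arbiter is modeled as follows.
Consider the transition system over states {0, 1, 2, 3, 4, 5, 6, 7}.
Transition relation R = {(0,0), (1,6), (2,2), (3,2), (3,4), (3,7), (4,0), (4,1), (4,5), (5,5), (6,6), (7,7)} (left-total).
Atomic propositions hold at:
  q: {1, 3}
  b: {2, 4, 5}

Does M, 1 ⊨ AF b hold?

AF b: least fixpoint, start Z0 = {2, 4, 5}, add states with every successor in Z. Already a fixed point.
Sat(AF b) = {2, 4, 5}
1 ∉ Sat(AF b) = {2, 4, 5}, so the formula does not hold at 1.

No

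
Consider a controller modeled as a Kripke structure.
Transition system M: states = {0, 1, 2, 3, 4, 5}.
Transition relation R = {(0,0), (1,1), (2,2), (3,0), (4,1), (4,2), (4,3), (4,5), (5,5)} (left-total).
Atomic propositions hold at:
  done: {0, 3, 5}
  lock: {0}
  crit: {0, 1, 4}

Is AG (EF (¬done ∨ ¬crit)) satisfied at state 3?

No

Sat(¬done) = {1, 2, 4}
Sat(¬crit) = {2, 3, 5}
Sat(¬done ∨ ¬crit) = {1, 2, 3, 4, 5}
EF (¬done ∨ ¬crit): least fixpoint, start Z0 = {1, 2, 3, 4, 5}, add states with some successor in Z. Already a fixed point.
Sat(EF (¬done ∨ ¬crit)) = {1, 2, 3, 4, 5}
AG (EF (¬done ∨ ¬crit)): greatest fixpoint, start Z0 = {1, 2, 3, 4, 5}, keep only states in Sat with every successor in Z. Z1 = {1, 2, 4, 5}; Z2 = {1, 2, 5}; fixed.
Sat(AG (EF (¬done ∨ ¬crit))) = {1, 2, 5}
3 ∉ Sat(AG (EF (¬done ∨ ¬crit))) = {1, 2, 5}, so the formula does not hold at 3.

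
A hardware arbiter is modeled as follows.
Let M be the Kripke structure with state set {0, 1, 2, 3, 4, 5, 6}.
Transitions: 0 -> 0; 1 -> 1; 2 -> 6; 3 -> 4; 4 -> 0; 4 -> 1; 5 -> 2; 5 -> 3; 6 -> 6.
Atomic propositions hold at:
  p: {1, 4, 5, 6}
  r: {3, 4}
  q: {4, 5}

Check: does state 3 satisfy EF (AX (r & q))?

Yes

Sat(r & q) = {4}
Sat(AX (r & q)) = {s : every successor in {4}} = {3}
EF (AX (r & q)): least fixpoint, start Z0 = {3}, add states with some successor in Z. Z1 = {3, 5}; fixed.
Sat(EF (AX (r & q))) = {3, 5}
3 ∈ Sat(EF (AX (r & q))) = {3, 5}, so the formula holds at 3.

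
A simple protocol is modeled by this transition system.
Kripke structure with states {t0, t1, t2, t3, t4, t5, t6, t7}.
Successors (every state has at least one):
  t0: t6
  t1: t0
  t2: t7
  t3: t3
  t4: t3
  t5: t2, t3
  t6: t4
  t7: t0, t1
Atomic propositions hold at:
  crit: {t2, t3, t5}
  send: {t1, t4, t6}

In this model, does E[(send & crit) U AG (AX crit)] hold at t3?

Yes

Sat(send & crit) = ∅
Sat(AX crit) = {s : every successor in {t2, t3, t5}} = {t3, t4, t5}
AG (AX crit): greatest fixpoint, start Z0 = {t3, t4, t5}, keep only states in Sat with every successor in Z. Z1 = {t3, t4}; fixed.
Sat(AG (AX crit)) = {t3, t4}
E[(send & crit) U AG (AX crit)]: least fixpoint, start Z0 = Sat(AG (AX crit)) = {t3, t4}, add states in Sat(send & crit) with some successor in Z. Already a fixed point.
Sat(E[(send & crit) U AG (AX crit)]) = {t3, t4}
t3 ∈ Sat(E[(send & crit) U AG (AX crit)]) = {t3, t4}, so the formula holds at t3.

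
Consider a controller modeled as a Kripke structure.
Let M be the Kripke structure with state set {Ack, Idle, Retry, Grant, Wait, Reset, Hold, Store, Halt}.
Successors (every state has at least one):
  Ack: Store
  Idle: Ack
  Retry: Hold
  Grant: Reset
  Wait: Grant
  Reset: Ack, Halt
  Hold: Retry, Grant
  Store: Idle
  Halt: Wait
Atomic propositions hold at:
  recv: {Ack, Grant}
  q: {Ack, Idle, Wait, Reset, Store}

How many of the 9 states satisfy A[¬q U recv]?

Sat(¬q) = {Retry, Grant, Hold, Halt}
A[¬q U recv]: least fixpoint, start Z0 = Sat(recv) = {Ack, Grant}, add states in Sat(¬q) with every successor in Z. Already a fixed point.
Sat(A[¬q U recv]) = {Ack, Grant}
|Sat(A[¬q U recv])| = |{Ack, Grant}| = 2.

2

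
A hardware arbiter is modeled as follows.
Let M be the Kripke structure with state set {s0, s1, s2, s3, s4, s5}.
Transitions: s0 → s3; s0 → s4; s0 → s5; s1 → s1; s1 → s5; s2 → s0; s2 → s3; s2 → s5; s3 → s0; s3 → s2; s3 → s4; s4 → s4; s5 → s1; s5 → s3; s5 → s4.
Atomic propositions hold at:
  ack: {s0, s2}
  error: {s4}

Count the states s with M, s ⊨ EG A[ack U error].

1

A[ack U error]: least fixpoint, start Z0 = Sat(error) = {s4}, add states in Sat(ack) with every successor in Z. Already a fixed point.
Sat(A[ack U error]) = {s4}
EG A[ack U error]: greatest fixpoint, start Z0 = {s4}, keep only states in Sat with some successor in Z. Already a fixed point.
Sat(EG A[ack U error]) = {s4}
|Sat(EG A[ack U error])| = |{s4}| = 1.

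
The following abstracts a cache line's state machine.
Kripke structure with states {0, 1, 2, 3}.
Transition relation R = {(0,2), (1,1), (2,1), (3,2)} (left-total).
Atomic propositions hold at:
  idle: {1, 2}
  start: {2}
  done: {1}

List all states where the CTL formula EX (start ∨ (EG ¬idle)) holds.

Sat(¬idle) = {0, 3}
EG ¬idle: greatest fixpoint, start Z0 = {0, 3}, keep only states in Sat with some successor in Z. Z1 = ∅; fixed.
Sat(EG ¬idle) = ∅
Sat(start ∨ (EG ¬idle)) = {2}
Sat(EX (start ∨ (EG ¬idle))) = {s : some successor in {2}} = {0, 3}

{0, 3}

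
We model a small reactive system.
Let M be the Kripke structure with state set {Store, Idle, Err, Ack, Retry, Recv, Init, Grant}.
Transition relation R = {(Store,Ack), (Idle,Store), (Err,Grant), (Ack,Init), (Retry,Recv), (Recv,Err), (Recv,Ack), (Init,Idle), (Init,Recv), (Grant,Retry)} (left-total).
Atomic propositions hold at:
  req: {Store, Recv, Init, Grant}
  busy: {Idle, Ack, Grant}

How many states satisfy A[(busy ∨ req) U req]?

6

Sat(busy ∨ req) = {Store, Idle, Ack, Recv, Init, Grant}
A[(busy ∨ req) U req]: least fixpoint, start Z0 = Sat(req) = {Store, Recv, Init, Grant}, add states in Sat(busy ∨ req) with every successor in Z. Z1 = {Store, Idle, Ack, Recv, Init, Grant}; fixed.
Sat(A[(busy ∨ req) U req]) = {Store, Idle, Ack, Recv, Init, Grant}
|Sat(A[(busy ∨ req) U req])| = |{Store, Idle, Ack, Recv, Init, Grant}| = 6.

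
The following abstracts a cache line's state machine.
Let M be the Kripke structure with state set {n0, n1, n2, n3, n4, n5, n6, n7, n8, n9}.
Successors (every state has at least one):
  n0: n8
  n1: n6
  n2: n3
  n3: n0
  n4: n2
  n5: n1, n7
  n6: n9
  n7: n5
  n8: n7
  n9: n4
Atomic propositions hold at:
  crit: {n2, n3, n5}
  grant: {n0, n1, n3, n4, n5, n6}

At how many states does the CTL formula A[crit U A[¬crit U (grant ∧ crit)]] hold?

Sat(¬crit) = {n0, n1, n4, n6, n7, n8, n9}
Sat(grant ∧ crit) = {n3, n5}
A[¬crit U (grant ∧ crit)]: least fixpoint, start Z0 = Sat((grant ∧ crit)) = {n3, n5}, add states in Sat(¬crit) with every successor in Z. Z1 = {n3, n5, n7}; Z2 = {n3, n5, n7, n8}; Z3 = {n0, n3, n5, n7, n8}; fixed.
Sat(A[¬crit U (grant ∧ crit)]) = {n0, n3, n5, n7, n8}
A[crit U A[¬crit U (grant ∧ crit)]]: least fixpoint, start Z0 = Sat(A[¬crit U (grant ∧ crit)]) = {n0, n3, n5, n7, n8}, add states in Sat(crit) with every successor in Z. Z1 = {n0, n2, n3, n5, n7, n8}; fixed.
Sat(A[crit U A[¬crit U (grant ∧ crit)]]) = {n0, n2, n3, n5, n7, n8}
|Sat(A[crit U A[¬crit U (grant ∧ crit)]])| = |{n0, n2, n3, n5, n7, n8}| = 6.

6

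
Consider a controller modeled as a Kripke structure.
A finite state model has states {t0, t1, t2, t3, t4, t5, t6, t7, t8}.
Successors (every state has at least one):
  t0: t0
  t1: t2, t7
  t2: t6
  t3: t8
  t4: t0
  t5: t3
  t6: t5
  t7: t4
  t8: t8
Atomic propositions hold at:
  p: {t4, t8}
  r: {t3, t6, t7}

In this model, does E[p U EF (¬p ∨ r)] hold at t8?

Sat(¬p) = {t0, t1, t2, t3, t5, t6, t7}
Sat(¬p ∨ r) = {t0, t1, t2, t3, t5, t6, t7}
EF (¬p ∨ r): least fixpoint, start Z0 = {t0, t1, t2, t3, t5, t6, t7}, add states with some successor in Z. Z1 = {t0, t1, t2, t3, t4, t5, t6, t7}; fixed.
Sat(EF (¬p ∨ r)) = {t0, t1, t2, t3, t4, t5, t6, t7}
E[p U EF (¬p ∨ r)]: least fixpoint, start Z0 = Sat(EF (¬p ∨ r)) = {t0, t1, t2, t3, t4, t5, t6, t7}, add states in Sat(p) with some successor in Z. Already a fixed point.
Sat(E[p U EF (¬p ∨ r)]) = {t0, t1, t2, t3, t4, t5, t6, t7}
t8 ∉ Sat(E[p U EF (¬p ∨ r)]) = {t0, t1, t2, t3, t4, t5, t6, t7}, so the formula does not hold at t8.

No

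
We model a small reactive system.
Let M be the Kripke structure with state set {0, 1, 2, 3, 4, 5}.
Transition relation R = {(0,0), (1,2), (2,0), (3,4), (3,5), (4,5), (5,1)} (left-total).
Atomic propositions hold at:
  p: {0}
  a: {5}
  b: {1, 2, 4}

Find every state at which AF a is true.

{3, 4, 5}

AF a: least fixpoint, start Z0 = {5}, add states with every successor in Z. Z1 = {4, 5}; Z2 = {3, 4, 5}; fixed.
Sat(AF a) = {3, 4, 5}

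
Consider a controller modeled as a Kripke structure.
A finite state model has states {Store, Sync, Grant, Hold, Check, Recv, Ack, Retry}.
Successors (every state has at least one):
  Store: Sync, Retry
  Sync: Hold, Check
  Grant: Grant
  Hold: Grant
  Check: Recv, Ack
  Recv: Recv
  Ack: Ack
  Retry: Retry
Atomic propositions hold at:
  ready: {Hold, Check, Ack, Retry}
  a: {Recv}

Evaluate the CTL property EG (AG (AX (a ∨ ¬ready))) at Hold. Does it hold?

Sat(¬ready) = {Store, Sync, Grant, Recv}
Sat(a ∨ ¬ready) = {Store, Sync, Grant, Recv}
Sat(AX (a ∨ ¬ready)) = {s : every successor in {Store, Sync, Grant, Recv}} = {Grant, Hold, Recv}
AG (AX (a ∨ ¬ready)): greatest fixpoint, start Z0 = {Grant, Hold, Recv}, keep only states in Sat with every successor in Z. Already a fixed point.
Sat(AG (AX (a ∨ ¬ready))) = {Grant, Hold, Recv}
EG (AG (AX (a ∨ ¬ready))): greatest fixpoint, start Z0 = {Grant, Hold, Recv}, keep only states in Sat with some successor in Z. Already a fixed point.
Sat(EG (AG (AX (a ∨ ¬ready)))) = {Grant, Hold, Recv}
Hold ∈ Sat(EG (AG (AX (a ∨ ¬ready)))) = {Grant, Hold, Recv}, so the formula holds at Hold.

Yes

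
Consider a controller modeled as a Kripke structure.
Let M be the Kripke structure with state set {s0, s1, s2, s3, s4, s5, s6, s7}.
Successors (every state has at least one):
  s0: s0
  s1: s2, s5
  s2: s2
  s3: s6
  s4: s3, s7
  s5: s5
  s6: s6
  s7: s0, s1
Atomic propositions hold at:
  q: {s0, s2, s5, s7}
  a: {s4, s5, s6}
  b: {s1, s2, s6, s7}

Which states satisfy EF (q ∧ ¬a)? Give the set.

Sat(¬a) = {s0, s1, s2, s3, s7}
Sat(q ∧ ¬a) = {s0, s2, s7}
EF (q ∧ ¬a): least fixpoint, start Z0 = {s0, s2, s7}, add states with some successor in Z. Z1 = {s0, s1, s2, s4, s7}; fixed.
Sat(EF (q ∧ ¬a)) = {s0, s1, s2, s4, s7}

{s0, s1, s2, s4, s7}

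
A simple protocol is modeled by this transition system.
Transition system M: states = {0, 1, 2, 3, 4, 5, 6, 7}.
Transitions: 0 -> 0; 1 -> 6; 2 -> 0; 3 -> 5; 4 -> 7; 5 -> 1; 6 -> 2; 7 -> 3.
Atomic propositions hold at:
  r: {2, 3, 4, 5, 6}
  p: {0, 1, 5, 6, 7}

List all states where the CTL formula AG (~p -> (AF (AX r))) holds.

Sat(~p) = {2, 3, 4}
Sat(AX r) = {s : every successor in {2, 3, 4, 5, 6}} = {1, 3, 6, 7}
AF (AX r): least fixpoint, start Z0 = {1, 3, 6, 7}, add states with every successor in Z. Z1 = {1, 3, 4, 5, 6, 7}; fixed.
Sat(AF (AX r)) = {1, 3, 4, 5, 6, 7}
Sat(~p -> (AF (AX r))) = {0, 1, 3, 4, 5, 6, 7}
AG (~p -> (AF (AX r))): greatest fixpoint, start Z0 = {0, 1, 3, 4, 5, 6, 7}, keep only states in Sat with every successor in Z. Z1 = {0, 1, 3, 4, 5, 7}; Z2 = {0, 3, 4, 5, 7}; Z3 = {0, 3, 4, 7}; Z4 = {0, 4, 7}; Z5 = {0, 4}; Z6 = {0}; fixed.
Sat(AG (~p -> (AF (AX r)))) = {0}

{0}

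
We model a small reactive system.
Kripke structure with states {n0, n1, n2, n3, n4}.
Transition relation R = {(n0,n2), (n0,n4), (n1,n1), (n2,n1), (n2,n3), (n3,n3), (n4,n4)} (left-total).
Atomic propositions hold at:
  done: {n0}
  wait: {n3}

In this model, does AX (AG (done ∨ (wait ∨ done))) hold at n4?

No

Sat(wait ∨ done) = {n0, n3}
Sat(done ∨ (wait ∨ done)) = {n0, n3}
AG (done ∨ (wait ∨ done)): greatest fixpoint, start Z0 = {n0, n3}, keep only states in Sat with every successor in Z. Z1 = {n3}; fixed.
Sat(AG (done ∨ (wait ∨ done))) = {n3}
Sat(AX (AG (done ∨ (wait ∨ done)))) = {s : every successor in {n3}} = {n3}
n4 ∉ Sat(AX (AG (done ∨ (wait ∨ done)))) = {n3}, so the formula does not hold at n4.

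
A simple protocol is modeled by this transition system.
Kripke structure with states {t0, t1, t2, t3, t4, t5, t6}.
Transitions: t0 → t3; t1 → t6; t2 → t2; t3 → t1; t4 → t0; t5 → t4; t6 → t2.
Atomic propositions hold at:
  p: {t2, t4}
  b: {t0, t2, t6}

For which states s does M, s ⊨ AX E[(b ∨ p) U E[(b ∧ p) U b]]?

Sat(b ∨ p) = {t0, t2, t4, t6}
Sat(b ∧ p) = {t2}
E[(b ∧ p) U b]: least fixpoint, start Z0 = Sat(b) = {t0, t2, t6}, add states in Sat(b ∧ p) with some successor in Z. Already a fixed point.
Sat(E[(b ∧ p) U b]) = {t0, t2, t6}
E[(b ∨ p) U E[(b ∧ p) U b]]: least fixpoint, start Z0 = Sat(E[(b ∧ p) U b]) = {t0, t2, t6}, add states in Sat(b ∨ p) with some successor in Z. Z1 = {t0, t2, t4, t6}; fixed.
Sat(E[(b ∨ p) U E[(b ∧ p) U b]]) = {t0, t2, t4, t6}
Sat(AX E[(b ∨ p) U E[(b ∧ p) U b]]) = {s : every successor in {t0, t2, t4, t6}} = {t1, t2, t4, t5, t6}

{t1, t2, t4, t5, t6}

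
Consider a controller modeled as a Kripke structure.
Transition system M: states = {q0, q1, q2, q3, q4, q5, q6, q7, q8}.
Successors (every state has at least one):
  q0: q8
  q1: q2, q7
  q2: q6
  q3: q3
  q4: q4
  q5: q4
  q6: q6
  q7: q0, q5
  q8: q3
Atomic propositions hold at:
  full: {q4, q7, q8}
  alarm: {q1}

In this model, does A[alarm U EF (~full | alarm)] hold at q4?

Sat(~full) = {q0, q1, q2, q3, q5, q6}
Sat(~full | alarm) = {q0, q1, q2, q3, q5, q6}
EF (~full | alarm): least fixpoint, start Z0 = {q0, q1, q2, q3, q5, q6}, add states with some successor in Z. Z1 = {q0, q1, q2, q3, q5, q6, q7, q8}; fixed.
Sat(EF (~full | alarm)) = {q0, q1, q2, q3, q5, q6, q7, q8}
A[alarm U EF (~full | alarm)]: least fixpoint, start Z0 = Sat(EF (~full | alarm)) = {q0, q1, q2, q3, q5, q6, q7, q8}, add states in Sat(alarm) with every successor in Z. Already a fixed point.
Sat(A[alarm U EF (~full | alarm)]) = {q0, q1, q2, q3, q5, q6, q7, q8}
q4 ∉ Sat(A[alarm U EF (~full | alarm)]) = {q0, q1, q2, q3, q5, q6, q7, q8}, so the formula does not hold at q4.

No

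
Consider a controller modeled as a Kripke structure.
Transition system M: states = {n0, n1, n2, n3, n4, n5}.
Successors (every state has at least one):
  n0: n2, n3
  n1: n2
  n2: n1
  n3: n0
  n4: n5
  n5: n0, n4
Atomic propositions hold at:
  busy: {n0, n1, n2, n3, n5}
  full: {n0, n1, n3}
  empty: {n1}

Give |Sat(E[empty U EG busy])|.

5

EG busy: greatest fixpoint, start Z0 = {n0, n1, n2, n3, n5}, keep only states in Sat with some successor in Z. Already a fixed point.
Sat(EG busy) = {n0, n1, n2, n3, n5}
E[empty U EG busy]: least fixpoint, start Z0 = Sat(EG busy) = {n0, n1, n2, n3, n5}, add states in Sat(empty) with some successor in Z. Already a fixed point.
Sat(E[empty U EG busy]) = {n0, n1, n2, n3, n5}
|Sat(E[empty U EG busy])| = |{n0, n1, n2, n3, n5}| = 5.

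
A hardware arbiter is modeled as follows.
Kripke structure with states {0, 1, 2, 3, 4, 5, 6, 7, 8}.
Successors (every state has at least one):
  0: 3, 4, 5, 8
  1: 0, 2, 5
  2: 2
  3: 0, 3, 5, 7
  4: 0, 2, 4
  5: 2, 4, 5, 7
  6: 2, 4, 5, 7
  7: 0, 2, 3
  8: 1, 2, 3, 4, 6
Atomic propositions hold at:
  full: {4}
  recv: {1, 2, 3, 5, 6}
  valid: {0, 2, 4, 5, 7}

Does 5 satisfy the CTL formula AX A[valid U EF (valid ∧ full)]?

Sat(valid ∧ full) = {4}
EF (valid ∧ full): least fixpoint, start Z0 = {4}, add states with some successor in Z. Z1 = {0, 4, 5, 6, 8}; Z2 = {0, 1, 3, 4, 5, 6, 7, 8}; fixed.
Sat(EF (valid ∧ full)) = {0, 1, 3, 4, 5, 6, 7, 8}
A[valid U EF (valid ∧ full)]: least fixpoint, start Z0 = Sat(EF (valid ∧ full)) = {0, 1, 3, 4, 5, 6, 7, 8}, add states in Sat(valid) with every successor in Z. Already a fixed point.
Sat(A[valid U EF (valid ∧ full)]) = {0, 1, 3, 4, 5, 6, 7, 8}
Sat(AX A[valid U EF (valid ∧ full)]) = {s : every successor in {0, 1, 3, 4, 5, 6, 7, 8}} = {0, 3}
5 ∉ Sat(AX A[valid U EF (valid ∧ full)]) = {0, 3}, so the formula does not hold at 5.

No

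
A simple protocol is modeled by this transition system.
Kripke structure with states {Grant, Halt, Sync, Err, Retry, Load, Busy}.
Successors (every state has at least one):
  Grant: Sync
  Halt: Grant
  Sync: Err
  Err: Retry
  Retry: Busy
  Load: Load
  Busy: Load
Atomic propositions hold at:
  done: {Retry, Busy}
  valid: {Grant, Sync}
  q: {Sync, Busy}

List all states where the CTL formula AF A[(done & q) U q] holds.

{Grant, Halt, Sync, Err, Retry, Busy}

Sat(done & q) = {Busy}
A[(done & q) U q]: least fixpoint, start Z0 = Sat(q) = {Sync, Busy}, add states in Sat(done & q) with every successor in Z. Already a fixed point.
Sat(A[(done & q) U q]) = {Sync, Busy}
AF A[(done & q) U q]: least fixpoint, start Z0 = {Sync, Busy}, add states with every successor in Z. Z1 = {Grant, Sync, Retry, Busy}; Z2 = {Grant, Halt, Sync, Err, Retry, Busy}; fixed.
Sat(AF A[(done & q) U q]) = {Grant, Halt, Sync, Err, Retry, Busy}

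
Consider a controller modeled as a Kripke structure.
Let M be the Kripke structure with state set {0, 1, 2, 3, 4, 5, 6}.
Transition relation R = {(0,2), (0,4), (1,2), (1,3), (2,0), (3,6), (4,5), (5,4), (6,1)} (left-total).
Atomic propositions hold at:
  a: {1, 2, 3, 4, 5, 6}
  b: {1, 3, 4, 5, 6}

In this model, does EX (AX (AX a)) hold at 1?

Yes

Sat(AX a) = {s : every successor in {1, 2, 3, 4, 5, 6}} = {0, 1, 3, 4, 5, 6}
Sat(AX (AX a)) = {s : every successor in {0, 1, 3, 4, 5, 6}} = {2, 3, 4, 5, 6}
Sat(EX (AX (AX a))) = {s : some successor in {2, 3, 4, 5, 6}} = {0, 1, 3, 4, 5}
1 ∈ Sat(EX (AX (AX a))) = {0, 1, 3, 4, 5}, so the formula holds at 1.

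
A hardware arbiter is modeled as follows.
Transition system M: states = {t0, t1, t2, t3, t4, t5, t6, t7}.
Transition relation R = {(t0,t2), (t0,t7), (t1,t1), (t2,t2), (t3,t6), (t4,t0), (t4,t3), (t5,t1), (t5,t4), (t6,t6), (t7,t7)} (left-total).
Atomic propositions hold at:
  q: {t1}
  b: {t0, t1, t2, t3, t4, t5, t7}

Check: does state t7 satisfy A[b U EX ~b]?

No

Sat(~b) = {t6}
Sat(EX ~b) = {s : some successor in {t6}} = {t3, t6}
A[b U EX ~b]: least fixpoint, start Z0 = Sat(EX ~b) = {t3, t6}, add states in Sat(b) with every successor in Z. Already a fixed point.
Sat(A[b U EX ~b]) = {t3, t6}
t7 ∉ Sat(A[b U EX ~b]) = {t3, t6}, so the formula does not hold at t7.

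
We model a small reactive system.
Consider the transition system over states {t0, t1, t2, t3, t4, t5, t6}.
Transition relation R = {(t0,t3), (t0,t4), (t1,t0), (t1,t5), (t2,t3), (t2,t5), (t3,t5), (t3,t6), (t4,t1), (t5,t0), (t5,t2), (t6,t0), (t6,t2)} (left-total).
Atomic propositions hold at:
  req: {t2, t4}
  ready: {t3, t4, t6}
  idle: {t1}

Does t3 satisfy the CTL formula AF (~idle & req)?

Sat(~idle) = {t0, t2, t3, t4, t5, t6}
Sat(~idle & req) = {t2, t4}
AF (~idle & req): least fixpoint, start Z0 = {t2, t4}, add states with every successor in Z. Already a fixed point.
Sat(AF (~idle & req)) = {t2, t4}
t3 ∉ Sat(AF (~idle & req)) = {t2, t4}, so the formula does not hold at t3.

No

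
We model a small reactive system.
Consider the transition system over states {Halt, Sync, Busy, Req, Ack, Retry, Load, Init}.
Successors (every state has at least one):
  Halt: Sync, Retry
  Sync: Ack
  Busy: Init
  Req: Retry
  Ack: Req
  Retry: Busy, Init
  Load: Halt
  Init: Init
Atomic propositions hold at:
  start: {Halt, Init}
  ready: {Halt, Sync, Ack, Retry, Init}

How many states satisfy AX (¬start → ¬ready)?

5

Sat(¬start) = {Sync, Busy, Req, Ack, Retry, Load}
Sat(¬ready) = {Busy, Req, Load}
Sat(¬start → ¬ready) = {Halt, Busy, Req, Load, Init}
Sat(AX (¬start → ¬ready)) = {s : every successor in {Halt, Busy, Req, Load, Init}} = {Busy, Ack, Retry, Load, Init}
|Sat(AX (¬start → ¬ready))| = |{Busy, Ack, Retry, Load, Init}| = 5.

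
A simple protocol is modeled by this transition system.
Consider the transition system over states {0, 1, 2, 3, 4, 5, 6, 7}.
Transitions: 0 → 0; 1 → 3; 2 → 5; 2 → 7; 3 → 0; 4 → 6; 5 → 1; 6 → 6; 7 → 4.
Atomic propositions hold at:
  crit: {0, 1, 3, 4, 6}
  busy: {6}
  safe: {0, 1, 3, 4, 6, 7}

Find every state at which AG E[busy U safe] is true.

E[busy U safe]: least fixpoint, start Z0 = Sat(safe) = {0, 1, 3, 4, 6, 7}, add states in Sat(busy) with some successor in Z. Already a fixed point.
Sat(E[busy U safe]) = {0, 1, 3, 4, 6, 7}
AG E[busy U safe]: greatest fixpoint, start Z0 = {0, 1, 3, 4, 6, 7}, keep only states in Sat with every successor in Z. Already a fixed point.
Sat(AG E[busy U safe]) = {0, 1, 3, 4, 6, 7}

{0, 1, 3, 4, 6, 7}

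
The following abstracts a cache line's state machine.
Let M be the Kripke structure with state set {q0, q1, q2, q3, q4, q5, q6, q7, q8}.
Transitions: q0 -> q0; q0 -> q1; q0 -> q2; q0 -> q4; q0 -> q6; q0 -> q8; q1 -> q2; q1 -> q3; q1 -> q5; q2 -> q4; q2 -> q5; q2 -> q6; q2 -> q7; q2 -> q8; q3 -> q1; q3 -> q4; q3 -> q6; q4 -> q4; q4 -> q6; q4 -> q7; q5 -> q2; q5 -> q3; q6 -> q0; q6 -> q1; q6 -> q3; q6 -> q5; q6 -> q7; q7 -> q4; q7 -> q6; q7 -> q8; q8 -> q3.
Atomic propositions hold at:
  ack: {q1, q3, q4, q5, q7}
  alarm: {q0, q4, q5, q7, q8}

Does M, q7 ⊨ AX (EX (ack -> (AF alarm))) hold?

AF alarm: least fixpoint, start Z0 = {q0, q4, q5, q7, q8}, add states with every successor in Z. Already a fixed point.
Sat(AF alarm) = {q0, q4, q5, q7, q8}
Sat(ack -> (AF alarm)) = {q0, q2, q4, q5, q6, q7, q8}
Sat(EX (ack -> (AF alarm))) = {s : some successor in {q0, q2, q4, q5, q6, q7, q8}} = {q0, q1, q2, q3, q4, q5, q6, q7}
Sat(AX (EX (ack -> (AF alarm)))) = {s : every successor in {q0, q1, q2, q3, q4, q5, q6, q7}} = {q1, q3, q4, q5, q6, q8}
q7 ∉ Sat(AX (EX (ack -> (AF alarm)))) = {q1, q3, q4, q5, q6, q8}, so the formula does not hold at q7.

No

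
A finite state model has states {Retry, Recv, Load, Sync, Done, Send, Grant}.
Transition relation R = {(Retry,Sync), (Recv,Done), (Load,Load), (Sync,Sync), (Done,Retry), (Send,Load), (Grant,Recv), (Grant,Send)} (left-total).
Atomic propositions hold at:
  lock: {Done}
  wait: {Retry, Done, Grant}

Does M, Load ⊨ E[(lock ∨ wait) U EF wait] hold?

Sat(lock ∨ wait) = {Retry, Done, Grant}
EF wait: least fixpoint, start Z0 = {Retry, Done, Grant}, add states with some successor in Z. Z1 = {Retry, Recv, Done, Grant}; fixed.
Sat(EF wait) = {Retry, Recv, Done, Grant}
E[(lock ∨ wait) U EF wait]: least fixpoint, start Z0 = Sat(EF wait) = {Retry, Recv, Done, Grant}, add states in Sat(lock ∨ wait) with some successor in Z. Already a fixed point.
Sat(E[(lock ∨ wait) U EF wait]) = {Retry, Recv, Done, Grant}
Load ∉ Sat(E[(lock ∨ wait) U EF wait]) = {Retry, Recv, Done, Grant}, so the formula does not hold at Load.

No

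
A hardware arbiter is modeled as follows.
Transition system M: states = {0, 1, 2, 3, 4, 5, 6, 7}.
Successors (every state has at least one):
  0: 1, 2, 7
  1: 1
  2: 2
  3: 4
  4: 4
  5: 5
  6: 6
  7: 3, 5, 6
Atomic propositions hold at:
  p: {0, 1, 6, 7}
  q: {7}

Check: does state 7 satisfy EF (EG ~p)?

Sat(~p) = {2, 3, 4, 5}
EG ~p: greatest fixpoint, start Z0 = {2, 3, 4, 5}, keep only states in Sat with some successor in Z. Already a fixed point.
Sat(EG ~p) = {2, 3, 4, 5}
EF (EG ~p): least fixpoint, start Z0 = {2, 3, 4, 5}, add states with some successor in Z. Z1 = {0, 2, 3, 4, 5, 7}; fixed.
Sat(EF (EG ~p)) = {0, 2, 3, 4, 5, 7}
7 ∈ Sat(EF (EG ~p)) = {0, 2, 3, 4, 5, 7}, so the formula holds at 7.

Yes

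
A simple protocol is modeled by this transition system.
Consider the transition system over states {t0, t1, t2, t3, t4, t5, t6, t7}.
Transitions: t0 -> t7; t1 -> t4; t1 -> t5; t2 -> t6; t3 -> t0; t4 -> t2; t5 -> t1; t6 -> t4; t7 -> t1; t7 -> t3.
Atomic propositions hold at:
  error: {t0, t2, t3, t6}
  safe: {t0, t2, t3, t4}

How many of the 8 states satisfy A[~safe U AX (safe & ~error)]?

1

Sat(~safe) = {t1, t5, t6, t7}
Sat(~error) = {t1, t4, t5, t7}
Sat(safe & ~error) = {t4}
Sat(AX (safe & ~error)) = {s : every successor in {t4}} = {t6}
A[~safe U AX (safe & ~error)]: least fixpoint, start Z0 = Sat(AX (safe & ~error)) = {t6}, add states in Sat(~safe) with every successor in Z. Already a fixed point.
Sat(A[~safe U AX (safe & ~error)]) = {t6}
|Sat(A[~safe U AX (safe & ~error)])| = |{t6}| = 1.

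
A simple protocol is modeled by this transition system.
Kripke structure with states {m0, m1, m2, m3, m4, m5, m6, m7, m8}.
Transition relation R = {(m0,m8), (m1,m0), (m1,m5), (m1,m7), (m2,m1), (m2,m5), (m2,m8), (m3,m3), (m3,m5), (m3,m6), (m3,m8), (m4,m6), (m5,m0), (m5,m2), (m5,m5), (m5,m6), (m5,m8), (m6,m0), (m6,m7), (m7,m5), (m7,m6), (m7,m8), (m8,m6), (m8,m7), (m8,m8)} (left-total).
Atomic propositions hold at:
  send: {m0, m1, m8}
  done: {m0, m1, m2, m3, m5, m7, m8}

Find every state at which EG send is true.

{m0, m1, m8}

EG send: greatest fixpoint, start Z0 = {m0, m1, m8}, keep only states in Sat with some successor in Z. Already a fixed point.
Sat(EG send) = {m0, m1, m8}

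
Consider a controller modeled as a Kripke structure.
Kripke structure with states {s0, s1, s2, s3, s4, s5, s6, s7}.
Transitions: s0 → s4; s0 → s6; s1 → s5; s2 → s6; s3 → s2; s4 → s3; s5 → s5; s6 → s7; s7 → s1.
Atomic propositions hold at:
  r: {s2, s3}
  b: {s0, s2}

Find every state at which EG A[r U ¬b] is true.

{s1, s2, s3, s4, s5, s6, s7}

Sat(¬b) = {s1, s3, s4, s5, s6, s7}
A[r U ¬b]: least fixpoint, start Z0 = Sat(¬b) = {s1, s3, s4, s5, s6, s7}, add states in Sat(r) with every successor in Z. Z1 = {s1, s2, s3, s4, s5, s6, s7}; fixed.
Sat(A[r U ¬b]) = {s1, s2, s3, s4, s5, s6, s7}
EG A[r U ¬b]: greatest fixpoint, start Z0 = {s1, s2, s3, s4, s5, s6, s7}, keep only states in Sat with some successor in Z. Already a fixed point.
Sat(EG A[r U ¬b]) = {s1, s2, s3, s4, s5, s6, s7}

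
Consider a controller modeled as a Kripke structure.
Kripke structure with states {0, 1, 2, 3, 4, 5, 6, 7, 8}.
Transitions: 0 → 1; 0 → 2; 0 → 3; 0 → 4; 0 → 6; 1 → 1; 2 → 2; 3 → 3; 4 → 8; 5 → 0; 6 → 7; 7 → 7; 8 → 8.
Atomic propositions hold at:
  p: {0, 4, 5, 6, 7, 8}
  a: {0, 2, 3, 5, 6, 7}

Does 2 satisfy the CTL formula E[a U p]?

No

E[a U p]: least fixpoint, start Z0 = Sat(p) = {0, 4, 5, 6, 7, 8}, add states in Sat(a) with some successor in Z. Already a fixed point.
Sat(E[a U p]) = {0, 4, 5, 6, 7, 8}
2 ∉ Sat(E[a U p]) = {0, 4, 5, 6, 7, 8}, so the formula does not hold at 2.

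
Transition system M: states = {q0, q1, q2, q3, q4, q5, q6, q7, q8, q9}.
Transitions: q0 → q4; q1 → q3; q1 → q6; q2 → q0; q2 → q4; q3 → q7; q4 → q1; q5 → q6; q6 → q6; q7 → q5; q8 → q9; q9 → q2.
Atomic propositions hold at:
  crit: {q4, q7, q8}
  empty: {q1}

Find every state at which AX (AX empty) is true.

Sat(AX empty) = {s : every successor in {q1}} = {q4}
Sat(AX (AX empty)) = {s : every successor in {q4}} = {q0}

{q0}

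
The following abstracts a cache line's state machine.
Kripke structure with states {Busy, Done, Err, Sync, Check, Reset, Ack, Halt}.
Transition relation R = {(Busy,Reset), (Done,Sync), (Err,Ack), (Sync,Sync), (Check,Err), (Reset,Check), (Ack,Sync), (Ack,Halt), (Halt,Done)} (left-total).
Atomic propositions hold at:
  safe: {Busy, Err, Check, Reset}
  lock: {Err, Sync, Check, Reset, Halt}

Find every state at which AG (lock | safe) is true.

{Sync}

Sat(lock | safe) = {Busy, Err, Sync, Check, Reset, Halt}
AG (lock | safe): greatest fixpoint, start Z0 = {Busy, Err, Sync, Check, Reset, Halt}, keep only states in Sat with every successor in Z. Z1 = {Busy, Sync, Check, Reset}; Z2 = {Busy, Sync, Reset}; Z3 = {Busy, Sync}; Z4 = {Sync}; fixed.
Sat(AG (lock | safe)) = {Sync}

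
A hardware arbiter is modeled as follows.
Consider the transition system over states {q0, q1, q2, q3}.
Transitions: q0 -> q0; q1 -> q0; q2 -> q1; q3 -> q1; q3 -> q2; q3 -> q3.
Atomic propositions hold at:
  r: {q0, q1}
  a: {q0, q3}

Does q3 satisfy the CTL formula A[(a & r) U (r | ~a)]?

No

Sat(a & r) = {q0}
Sat(~a) = {q1, q2}
Sat(r | ~a) = {q0, q1, q2}
A[(a & r) U (r | ~a)]: least fixpoint, start Z0 = Sat((r | ~a)) = {q0, q1, q2}, add states in Sat(a & r) with every successor in Z. Already a fixed point.
Sat(A[(a & r) U (r | ~a)]) = {q0, q1, q2}
q3 ∉ Sat(A[(a & r) U (r | ~a)]) = {q0, q1, q2}, so the formula does not hold at q3.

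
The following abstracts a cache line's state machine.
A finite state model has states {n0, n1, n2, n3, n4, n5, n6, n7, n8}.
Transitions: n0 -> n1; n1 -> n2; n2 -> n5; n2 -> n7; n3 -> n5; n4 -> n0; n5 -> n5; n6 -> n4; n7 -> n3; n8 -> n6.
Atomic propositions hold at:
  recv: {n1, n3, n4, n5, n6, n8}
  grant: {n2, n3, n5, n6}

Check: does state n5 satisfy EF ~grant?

Sat(~grant) = {n0, n1, n4, n7, n8}
EF ~grant: least fixpoint, start Z0 = {n0, n1, n4, n7, n8}, add states with some successor in Z. Z1 = {n0, n1, n2, n4, n6, n7, n8}; fixed.
Sat(EF ~grant) = {n0, n1, n2, n4, n6, n7, n8}
n5 ∉ Sat(EF ~grant) = {n0, n1, n2, n4, n6, n7, n8}, so the formula does not hold at n5.

No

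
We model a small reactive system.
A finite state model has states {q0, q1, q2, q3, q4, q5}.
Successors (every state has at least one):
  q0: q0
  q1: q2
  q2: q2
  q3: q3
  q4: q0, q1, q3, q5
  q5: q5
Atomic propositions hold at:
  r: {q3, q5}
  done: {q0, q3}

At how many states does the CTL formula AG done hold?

2

AG done: greatest fixpoint, start Z0 = {q0, q3}, keep only states in Sat with every successor in Z. Already a fixed point.
Sat(AG done) = {q0, q3}
|Sat(AG done)| = |{q0, q3}| = 2.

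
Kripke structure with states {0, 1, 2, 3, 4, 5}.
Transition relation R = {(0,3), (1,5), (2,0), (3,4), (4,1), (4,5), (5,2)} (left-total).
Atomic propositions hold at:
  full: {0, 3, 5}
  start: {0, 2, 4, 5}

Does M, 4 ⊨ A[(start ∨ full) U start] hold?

Sat(start ∨ full) = {0, 2, 3, 4, 5}
A[(start ∨ full) U start]: least fixpoint, start Z0 = Sat(start) = {0, 2, 4, 5}, add states in Sat(start ∨ full) with every successor in Z. Z1 = {0, 2, 3, 4, 5}; fixed.
Sat(A[(start ∨ full) U start]) = {0, 2, 3, 4, 5}
4 ∈ Sat(A[(start ∨ full) U start]) = {0, 2, 3, 4, 5}, so the formula holds at 4.

Yes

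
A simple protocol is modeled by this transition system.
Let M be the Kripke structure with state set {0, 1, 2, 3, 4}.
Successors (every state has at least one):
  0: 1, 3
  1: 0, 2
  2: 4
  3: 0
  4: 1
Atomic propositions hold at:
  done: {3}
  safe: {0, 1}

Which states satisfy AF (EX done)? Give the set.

Sat(EX done) = {s : some successor in {3}} = {0}
AF (EX done): least fixpoint, start Z0 = {0}, add states with every successor in Z. Z1 = {0, 3}; fixed.
Sat(AF (EX done)) = {0, 3}

{0, 3}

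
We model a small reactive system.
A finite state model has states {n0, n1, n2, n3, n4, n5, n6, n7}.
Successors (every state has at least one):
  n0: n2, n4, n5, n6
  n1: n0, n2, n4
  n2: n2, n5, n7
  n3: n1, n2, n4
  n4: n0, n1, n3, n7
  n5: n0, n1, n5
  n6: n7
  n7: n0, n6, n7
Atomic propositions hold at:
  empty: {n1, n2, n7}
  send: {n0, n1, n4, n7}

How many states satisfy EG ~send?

Sat(~send) = {n2, n3, n5, n6}
EG ~send: greatest fixpoint, start Z0 = {n2, n3, n5, n6}, keep only states in Sat with some successor in Z. Z1 = {n2, n3, n5}; fixed.
Sat(EG ~send) = {n2, n3, n5}
|Sat(EG ~send)| = |{n2, n3, n5}| = 3.

3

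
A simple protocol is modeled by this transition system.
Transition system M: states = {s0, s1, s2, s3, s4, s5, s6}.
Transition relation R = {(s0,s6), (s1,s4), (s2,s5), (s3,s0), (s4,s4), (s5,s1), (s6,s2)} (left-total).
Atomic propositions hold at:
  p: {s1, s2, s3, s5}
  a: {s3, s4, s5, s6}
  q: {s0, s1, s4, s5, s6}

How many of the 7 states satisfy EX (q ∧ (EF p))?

4

EF p: least fixpoint, start Z0 = {s1, s2, s3, s5}, add states with some successor in Z. Z1 = {s1, s2, s3, s5, s6}; Z2 = {s0, s1, s2, s3, s5, s6}; fixed.
Sat(EF p) = {s0, s1, s2, s3, s5, s6}
Sat(q ∧ (EF p)) = {s0, s1, s5, s6}
Sat(EX (q ∧ (EF p))) = {s : some successor in {s0, s1, s5, s6}} = {s0, s2, s3, s5}
|Sat(EX (q ∧ (EF p)))| = |{s0, s2, s3, s5}| = 4.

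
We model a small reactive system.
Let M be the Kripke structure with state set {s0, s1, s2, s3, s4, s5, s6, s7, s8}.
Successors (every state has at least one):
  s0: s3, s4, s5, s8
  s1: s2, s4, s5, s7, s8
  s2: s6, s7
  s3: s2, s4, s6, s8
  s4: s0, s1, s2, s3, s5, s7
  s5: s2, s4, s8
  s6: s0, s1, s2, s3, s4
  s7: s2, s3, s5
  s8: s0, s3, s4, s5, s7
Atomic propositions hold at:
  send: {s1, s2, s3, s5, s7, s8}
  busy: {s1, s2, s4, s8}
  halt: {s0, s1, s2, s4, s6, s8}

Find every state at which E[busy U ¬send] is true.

Sat(¬send) = {s0, s4, s6}
E[busy U ¬send]: least fixpoint, start Z0 = Sat(¬send) = {s0, s4, s6}, add states in Sat(busy) with some successor in Z. Z1 = {s0, s1, s2, s4, s6, s8}; fixed.
Sat(E[busy U ¬send]) = {s0, s1, s2, s4, s6, s8}

{s0, s1, s2, s4, s6, s8}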